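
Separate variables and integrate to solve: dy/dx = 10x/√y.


Separate: √y dy = 10x dx.
Integrate: (2/3)y^(3/2) = 5x² + C.


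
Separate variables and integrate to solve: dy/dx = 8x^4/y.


Separate variables: y dy = 8x^4 dx.
Integrate both sides: y²/2 = (8/5)x^5 + C₀.
Multiply by 2: y² = (16/5)x^5 + C.


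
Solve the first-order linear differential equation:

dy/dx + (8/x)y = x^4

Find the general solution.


P(x) = 8/x ⇒ μ = x^8.
(x^8 y)' = x^12 ⇒ x^8 y = x^13/(13) + C.
Solve for y: y = (1/13)x^5 + C/x^8.


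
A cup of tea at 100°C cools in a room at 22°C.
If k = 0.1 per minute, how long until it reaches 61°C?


From T(t) = T_a + (T₀ - T_a)e^(-kt), set T(t) = 61:
(61 - 22) / (100 - 22) = e^(-0.1t), so t = -ln(0.500)/0.1 ≈ 6.9 minutes.


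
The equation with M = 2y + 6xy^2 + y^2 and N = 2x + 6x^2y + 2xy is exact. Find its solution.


Check exactness: ∂M/∂y = 2 + 12xy + 2y and ∂N/∂x = 2 + 12xy + 2y; equal, so the equation is exact.
Integrate M with respect to x (treating y as constant): ∫M dx = 2xy + 3x^2y^2 + xy^2 + h(y).
Differentiate w.r.t. y and set equal to N: all terms match, so h'(y) = 0 and h is a constant absorbed into C.
General solution: 2xy + 3x^2y^2 + xy^2 = C.


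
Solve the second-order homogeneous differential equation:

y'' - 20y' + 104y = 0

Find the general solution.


Characteristic equation: r² - 20r + 104 = 0.
Discriminant is negative; roots r = 10 ± 2i (complex conjugate pair).
General solution uses e^(α x)(C₁ cos(β x) + C₂ sin(β x)): y = e^(10x)(C₁cos(2x) + C₂sin(2x)).


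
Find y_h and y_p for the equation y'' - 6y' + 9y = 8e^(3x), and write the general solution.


Characteristic polynomial (r - 3)² = 0; repeated root r = 3.
y_h = (C₁ + C₂x)e^(3x). Forcing matches the repeated root (resonance), so try y_p = Ax² e^(3x).
Substitute and solve for A: 2A = 8, so A = 4.
General solution: y = (C₁ + C₂x + 4x²)e^(3x).


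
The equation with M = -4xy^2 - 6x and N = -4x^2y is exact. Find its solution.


Check exactness: ∂M/∂y = -8xy and ∂N/∂x = -8xy; equal, so the equation is exact.
Integrate M with respect to x (treating y as constant): ∫M dx = -2x^2y^2 - 3x^2 + h(y).
Differentiate w.r.t. y and set equal to N: all terms match, so h'(y) = 0 and h is a constant absorbed into C.
General solution: -2x^2y^2 - 3x^2 = C.


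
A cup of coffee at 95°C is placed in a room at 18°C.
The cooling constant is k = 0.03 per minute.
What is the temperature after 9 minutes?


Newton's law: dT/dt = -k(T - T_a) has solution T(t) = T_a + (T₀ - T_a)e^(-kt).
Plug in T_a = 18, T₀ = 95, k = 0.03, t = 9: T(9) = 18 + (77)e^(-0.27) ≈ 76.8°C.


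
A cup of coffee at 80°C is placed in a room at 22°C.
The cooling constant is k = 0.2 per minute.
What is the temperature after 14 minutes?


Newton's law: dT/dt = -k(T - T_a) has solution T(t) = T_a + (T₀ - T_a)e^(-kt).
Plug in T_a = 22, T₀ = 80, k = 0.2, t = 14: T(14) = 22 + (58)e^(-2.80) ≈ 25.5°C.


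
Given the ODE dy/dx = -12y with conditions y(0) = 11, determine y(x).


General solution of y' = -12y is y = Ce^(-12x).
Apply y(0) = 11: C = 11.
Particular solution: y = 11e^(-12x).


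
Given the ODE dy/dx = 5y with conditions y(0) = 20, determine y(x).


General solution of y' = 5y is y = Ce^(5x).
Apply y(0) = 20: C = 20.
Particular solution: y = 20e^(5x).


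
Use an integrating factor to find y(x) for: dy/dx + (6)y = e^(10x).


P(x) = 6 ⇒ μ = e^(6x).
(μ y)' = e^(16x) ⇒ μ y = e^(16x)/16 + C.
Divide by μ: y = (1/16)e^(10x) + Ce^(-6x).


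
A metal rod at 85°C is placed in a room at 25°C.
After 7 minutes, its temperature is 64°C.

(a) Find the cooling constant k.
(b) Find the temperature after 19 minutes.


Newton's law: T(t) = T_a + (T₀ - T_a)e^(-kt).
(a) Use T(7) = 64: (64 - 25)/(85 - 25) = e^(-k·7), so k = -ln(0.650)/7 ≈ 0.0615.
(b) Apply k to t = 19: T(19) = 25 + (60)e^(-1.169) ≈ 43.6°C.


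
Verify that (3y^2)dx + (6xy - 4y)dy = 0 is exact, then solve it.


Check exactness: ∂M/∂y = 6y and ∂N/∂x = 6y; equal, so the equation is exact.
Integrate M with respect to x (treating y as constant): ∫M dx = 3xy^2 + h(y).
Differentiate w.r.t. y and set equal to N: the x-dependent terms already match, leaving h'(y) = -4y. Integrate: h(y) = -2y^2.
So F(x,y) = 3xy^2 - 2y^2.
General solution: 3xy^2 - 2y^2 = C.


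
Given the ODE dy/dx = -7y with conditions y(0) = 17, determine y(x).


General solution of y' = -7y is y = Ce^(-7x).
Apply y(0) = 17: C = 17.
Particular solution: y = 17e^(-7x).


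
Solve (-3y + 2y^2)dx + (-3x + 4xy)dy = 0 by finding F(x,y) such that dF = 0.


Check exactness: ∂M/∂y = -3 + 4y and ∂N/∂x = -3 + 4y; equal, so the equation is exact.
Integrate M with respect to x (treating y as constant): ∫M dx = -3xy + 2xy^2 + h(y).
Differentiate w.r.t. y and set equal to N: all terms match, so h'(y) = 0 and h is a constant absorbed into C.
General solution: -3xy + 2xy^2 = C.


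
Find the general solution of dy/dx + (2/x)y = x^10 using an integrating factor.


P(x) = 2/x ⇒ μ = x^2.
(x^2 y)' = x^2·x^10 = x^12.
Integrate: x^2 y = x^13/(13) + C.
Solve for y: y = (1/13)x^11 + C/x^2.


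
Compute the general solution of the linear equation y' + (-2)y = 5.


P(x) = -2 ⇒ μ = e^(-2x).
(μ y)' = 5e^(-2x) ⇒ μ y = -(5/2)e^(-2x) + C.
Divide by μ: y = -5/2 + Ce^(2x).


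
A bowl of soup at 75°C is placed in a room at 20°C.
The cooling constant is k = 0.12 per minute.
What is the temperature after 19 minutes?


Newton's law: dT/dt = -k(T - T_a) has solution T(t) = T_a + (T₀ - T_a)e^(-kt).
Plug in T_a = 20, T₀ = 75, k = 0.12, t = 19: T(19) = 20 + (55)e^(-2.28) ≈ 25.6°C.


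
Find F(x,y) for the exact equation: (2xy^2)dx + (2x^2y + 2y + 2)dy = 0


Check exactness: ∂M/∂y = 4xy and ∂N/∂x = 4xy; equal, so the equation is exact.
Integrate M with respect to x (treating y as constant): ∫M dx = x^2y^2 + h(y).
Differentiate w.r.t. y and set equal to N: the x-dependent terms already match, leaving h'(y) = 2y + 2. Integrate: h(y) = y^2 + 2y.
So F(x,y) = x^2y^2 + y^2 + 2y.
General solution: x^2y^2 + y^2 + 2y = C.


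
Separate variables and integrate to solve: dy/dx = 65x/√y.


Separate: √y dy = 65x dx.
Integrate: (2/3)y^(3/2) = (65/2)x² + C.


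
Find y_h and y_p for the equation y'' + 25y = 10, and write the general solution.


Homogeneous part: r² + 25 = 0 ⇒ r = ±5i, so y_h = C₁cos(5x) + C₂sin(5x).
Try constant y_p = A; plug in: 25A = 10 ⇒ A = 2/5.
General solution: y = C₁cos(5x) + C₂sin(5x) + 2/5.


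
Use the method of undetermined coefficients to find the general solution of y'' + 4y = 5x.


Homogeneous: r² + 4 = 0 ⇒ r = ±2i, y_h = C₁cos(2x) + C₂sin(2x).
Polynomial forcing; try y_p = Ax + B. Then y_p'' + 4 y_p = 4(Ax + B) = 5x, so B = 0 and A = 5/4.
General solution: y = C₁cos(2x) + C₂sin(2x) + (5/4)x.


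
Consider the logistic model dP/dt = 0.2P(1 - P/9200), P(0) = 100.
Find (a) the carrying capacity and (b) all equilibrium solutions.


Logistic ODE dP/dt = 0.2P(1 - P/9200) has equilibria where dP/dt = 0, i.e. P = 0 or P = 9200.
The coefficient (1 - P/K) = 0 when P = K, identifying K = 9200 as the carrying capacity.
(a) K = 9200; (b) equilibria P = 0 and P = 9200.


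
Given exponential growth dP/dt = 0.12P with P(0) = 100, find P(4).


The ODE dP/dt = 0.12P has solution P(t) = P(0)e^(0.12t).
Substitute P(0) = 100 and t = 4: P(4) = 100 e^(0.48) ≈ 162.


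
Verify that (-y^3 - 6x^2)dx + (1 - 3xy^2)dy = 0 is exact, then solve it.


Check exactness: ∂M/∂y = -3y^2 and ∂N/∂x = -3y^2; equal, so the equation is exact.
Integrate M with respect to x (treating y as constant): ∫M dx = -xy^3 - 2x^3 + h(y).
Differentiate w.r.t. y and set equal to N: the x-dependent terms already match, leaving h'(y) = 1. Integrate: h(y) = y.
So F(x,y) = y - xy^3 - 2x^3.
General solution: y - xy^3 - 2x^3 = C.


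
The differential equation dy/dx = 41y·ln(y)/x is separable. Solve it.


Separate: dy/[y ln(y)] = 41 dx/x.
Substitute u = ln(y): du/u = 41 dx/x.
Integrate: ln|ln(y)| = 41ln|x| + C₀, hence ln(y) = C·x^41.


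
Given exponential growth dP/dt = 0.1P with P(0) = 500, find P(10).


The ODE dP/dt = 0.1P has solution P(t) = P(0)e^(0.1t).
Substitute P(0) = 500 and t = 10: P(10) = 500 e^(1.00) ≈ 1359.


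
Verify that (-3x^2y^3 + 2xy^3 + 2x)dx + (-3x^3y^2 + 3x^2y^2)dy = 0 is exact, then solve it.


Check exactness: ∂M/∂y = -9x^2y^2 + 6xy^2 and ∂N/∂x = -9x^2y^2 + 6xy^2; equal, so the equation is exact.
Integrate M with respect to x (treating y as constant): ∫M dx = -x^3y^3 + x^2y^3 + x^2 + h(y).
Differentiate w.r.t. y and set equal to N: all terms match, so h'(y) = 0 and h is a constant absorbed into C.
General solution: -x^3y^3 + x^2y^3 + x^2 = C.


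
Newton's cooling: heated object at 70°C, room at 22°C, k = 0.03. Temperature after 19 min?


Newton's law: dT/dt = -k(T - T_a) has solution T(t) = T_a + (T₀ - T_a)e^(-kt).
Plug in T_a = 22, T₀ = 70, k = 0.03, t = 19: T(19) = 22 + (48)e^(-0.57) ≈ 49.1°C.


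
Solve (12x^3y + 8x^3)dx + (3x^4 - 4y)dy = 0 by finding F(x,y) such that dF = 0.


Check exactness: ∂M/∂y = 12x^3 and ∂N/∂x = 12x^3; equal, so the equation is exact.
Integrate M with respect to x (treating y as constant): ∫M dx = 3x^4y + 2x^4 + h(y).
Differentiate w.r.t. y and set equal to N: the x-dependent terms already match, leaving h'(y) = -4y. Integrate: h(y) = -2y^2.
So F(x,y) = 3x^4y - 2y^2 + 2x^4.
General solution: 3x^4y - 2y^2 + 2x^4 = C.


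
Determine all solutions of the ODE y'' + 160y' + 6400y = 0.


Characteristic equation: r² + 160r + 6400 = 0, i.e. (r + 80)² = 0.
Repeated root r = -80; include an x factor for the second linearly independent solution.
General solution: y = (C₁ + C₂x)e^(-80x).


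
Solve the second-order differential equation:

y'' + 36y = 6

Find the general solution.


Homogeneous part: r² + 36 = 0 ⇒ r = ±6i, so y_h = C₁cos(6x) + C₂sin(6x).
Try constant y_p = A; plug in: 36A = 6 ⇒ A = 1/6.
General solution: y = C₁cos(6x) + C₂sin(6x) + 1/6.


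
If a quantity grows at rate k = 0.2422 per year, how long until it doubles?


Exponential growth: P(t) = P₀ e^(0.2422t). Set P(t)/P₀ = 2: e^(0.2422t) = 2.
Solve: t = ln(2)/0.2422 ≈ 2.86 years.


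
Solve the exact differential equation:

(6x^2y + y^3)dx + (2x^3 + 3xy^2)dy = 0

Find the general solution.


Check exactness: ∂M/∂y = 6x^2 + 3y^2 and ∂N/∂x = 6x^2 + 3y^2; equal, so the equation is exact.
Integrate M with respect to x (treating y as constant): ∫M dx = 2x^3y + xy^3 + h(y).
Differentiate w.r.t. y and set equal to N: all terms match, so h'(y) = 0 and h is a constant absorbed into C.
General solution: 2x^3y + xy^3 = C.


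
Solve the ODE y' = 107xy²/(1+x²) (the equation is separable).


Separate: dy/y² = 107x/(1+x²) dx.
Integrate LHS: ∫ dy/y² = -1/y.
Integrate RHS via u = 1+x²: (107/2)ln(1+x²) + C.
Result: -1/y = (107/2)ln(1+x²) + C.


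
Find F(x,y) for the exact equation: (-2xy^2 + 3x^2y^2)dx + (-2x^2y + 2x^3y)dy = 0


Check exactness: ∂M/∂y = -4xy + 6x^2y and ∂N/∂x = -4xy + 6x^2y; equal, so the equation is exact.
Integrate M with respect to x (treating y as constant): ∫M dx = -x^2y^2 + x^3y^2 + h(y).
Differentiate w.r.t. y and set equal to N: all terms match, so h'(y) = 0 and h is a constant absorbed into C.
General solution: -x^2y^2 + x^3y^2 = C.


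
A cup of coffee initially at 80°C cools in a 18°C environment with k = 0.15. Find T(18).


Newton's law: dT/dt = -k(T - T_a) has solution T(t) = T_a + (T₀ - T_a)e^(-kt).
Plug in T_a = 18, T₀ = 80, k = 0.15, t = 18: T(18) = 18 + (62)e^(-2.70) ≈ 22.2°C.


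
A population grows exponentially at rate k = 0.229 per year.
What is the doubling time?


Exponential growth: P(t) = P₀ e^(0.229t). Set P(t)/P₀ = 2: e^(0.229t) = 2.
Solve: t = ln(2)/0.229 ≈ 3.03 years.


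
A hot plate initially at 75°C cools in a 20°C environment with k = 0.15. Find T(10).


Newton's law: dT/dt = -k(T - T_a) has solution T(t) = T_a + (T₀ - T_a)e^(-kt).
Plug in T_a = 20, T₀ = 75, k = 0.15, t = 10: T(10) = 20 + (55)e^(-1.50) ≈ 32.3°C.


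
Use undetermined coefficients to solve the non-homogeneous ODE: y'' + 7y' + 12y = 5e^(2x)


Characteristic roots of r² + 7r + 12 = 0 are -4, -3.
y_h = C₁e^(-4x) + C₂e^(-3x).
Forcing exponent 2 is not a characteristic root; try y_p = Ae^(2x).
Substitute: A·(4 + (7)·2 + (12)) = A·30 = 5, so A = 1/6.
General solution: y = C₁e^(-4x) + C₂e^(-3x) + (1/6)e^(2x).


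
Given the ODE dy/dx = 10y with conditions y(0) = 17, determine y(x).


General solution of y' = 10y is y = Ce^(10x).
Apply y(0) = 17: C = 17.
Particular solution: y = 17e^(10x).


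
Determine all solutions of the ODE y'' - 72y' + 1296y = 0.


Characteristic equation: r² - 72r + 1296 = 0, i.e. (r - 36)² = 0.
Repeated root r = 36; include an x factor for the second linearly independent solution.
General solution: y = (C₁ + C₂x)e^(36x).


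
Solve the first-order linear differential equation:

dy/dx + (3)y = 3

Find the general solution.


P(x) = 3, Q(x) = 3; integrating factor μ = e^(3x).
(μ y)' = 3e^(3x) ⇒ μ y = e^(3x) + C.
Divide by μ: y = 1 + Ce^(-3x).


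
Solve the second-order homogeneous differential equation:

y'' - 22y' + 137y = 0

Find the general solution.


Characteristic equation: r² - 22r + 137 = 0.
Discriminant is negative; roots r = 11 ± 4i (complex conjugate pair).
General solution uses e^(α x)(C₁ cos(β x) + C₂ sin(β x)): y = e^(11x)(C₁cos(4x) + C₂sin(4x)).


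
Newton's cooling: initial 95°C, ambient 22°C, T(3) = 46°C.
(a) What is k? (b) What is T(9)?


Newton's law: T(t) = T_a + (T₀ - T_a)e^(-kt).
(a) Use T(3) = 46: (46 - 22)/(95 - 22) = e^(-k·3), so k = -ln(0.329)/3 ≈ 0.3708.
(b) Apply k to t = 9: T(9) = 22 + (73)e^(-3.337) ≈ 24.6°C.


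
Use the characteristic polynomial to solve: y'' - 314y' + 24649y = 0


Characteristic equation: r² - 314r + 24649 = 0, i.e. (r - 157)² = 0.
Repeated root r = 157; include an x factor for the second linearly independent solution.
General solution: y = (C₁ + C₂x)e^(157x).


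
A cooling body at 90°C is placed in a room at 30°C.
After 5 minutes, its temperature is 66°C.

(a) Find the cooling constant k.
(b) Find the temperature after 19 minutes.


Newton's law: T(t) = T_a + (T₀ - T_a)e^(-kt).
(a) Use T(5) = 66: (66 - 30)/(90 - 30) = e^(-k·5), so k = -ln(0.600)/5 ≈ 0.1022.
(b) Apply k to t = 19: T(19) = 30 + (60)e^(-1.941) ≈ 38.6°C.


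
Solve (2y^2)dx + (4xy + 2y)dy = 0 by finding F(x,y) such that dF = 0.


Check exactness: ∂M/∂y = 4y and ∂N/∂x = 4y; equal, so the equation is exact.
Integrate M with respect to x (treating y as constant): ∫M dx = 2xy^2 + h(y).
Differentiate w.r.t. y and set equal to N: the x-dependent terms already match, leaving h'(y) = 2y. Integrate: h(y) = y^2.
So F(x,y) = 2xy^2 + y^2.
General solution: 2xy^2 + y^2 = C.


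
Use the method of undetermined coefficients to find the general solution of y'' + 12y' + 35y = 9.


Characteristic roots of r² + 12r + 35 = 0 are -5, -7.
y_h = C₁e^(-5x) + C₂e^(-7x).
Constant forcing; try y_p = A. Then 35A = 9 ⇒ A = 9/35.
General solution: y = C₁e^(-5x) + C₂e^(-7x) + 9/35.


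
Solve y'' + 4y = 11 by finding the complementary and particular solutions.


Homogeneous part: r² + 4 = 0 ⇒ r = ±2i, so y_h = C₁cos(2x) + C₂sin(2x).
Try constant y_p = A; plug in: 4A = 11 ⇒ A = 11/4.
General solution: y = C₁cos(2x) + C₂sin(2x) + 11/4.


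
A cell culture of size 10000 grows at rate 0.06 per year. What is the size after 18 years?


The ODE dP/dt = 0.06P has solution P(t) = P(0)e^(0.06t).
Substitute P(0) = 10000 and t = 18: P(18) = 10000 e^(1.08) ≈ 29447.


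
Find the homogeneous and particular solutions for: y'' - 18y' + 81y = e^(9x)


Characteristic polynomial (r - 9)² = 0; repeated root r = 9.
y_h = (C₁ + C₂x)e^(9x). Forcing matches the repeated root (resonance), so try y_p = Ax² e^(9x).
Substitute and solve for A: 2A = 1, so A = 1/2.
General solution: y = (C₁ + C₂x + (1/2)x²)e^(9x).


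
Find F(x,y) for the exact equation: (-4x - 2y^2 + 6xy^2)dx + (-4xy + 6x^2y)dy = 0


Check exactness: ∂M/∂y = -4y + 12xy and ∂N/∂x = -4y + 12xy; equal, so the equation is exact.
Integrate M with respect to x (treating y as constant): ∫M dx = -2x^2 - 2xy^2 + 3x^2y^2 + h(y).
Differentiate w.r.t. y and set equal to N: all terms match, so h'(y) = 0 and h is a constant absorbed into C.
General solution: -2x^2 - 2xy^2 + 3x^2y^2 = C.


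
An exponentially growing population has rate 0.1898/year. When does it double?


Exponential growth: P(t) = P₀ e^(0.1898t). Set P(t)/P₀ = 2: e^(0.1898t) = 2.
Solve: t = ln(2)/0.1898 ≈ 3.65 years.


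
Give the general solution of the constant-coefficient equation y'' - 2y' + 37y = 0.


Characteristic equation: r² - 2r + 37 = 0.
Discriminant is negative; roots r = 1 ± 6i (complex conjugate pair).
General solution uses e^(α x)(C₁ cos(β x) + C₂ sin(β x)): y = e^(x)(C₁cos(6x) + C₂sin(6x)).


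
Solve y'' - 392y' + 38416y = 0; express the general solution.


Characteristic equation: r² - 392r + 38416 = 0, i.e. (r - 196)² = 0.
Repeated root r = 196; include an x factor for the second linearly independent solution.
General solution: y = (C₁ + C₂x)e^(196x).


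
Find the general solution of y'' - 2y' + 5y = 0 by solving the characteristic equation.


Characteristic equation: r² - 2r + 5 = 0.
Discriminant is negative; roots r = 1 ± 2i (complex conjugate pair).
General solution uses e^(α x)(C₁ cos(β x) + C₂ sin(β x)): y = e^(x)(C₁cos(2x) + C₂sin(2x)).


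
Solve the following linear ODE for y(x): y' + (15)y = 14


P(x) = 15, Q(x) = 14; integrating factor μ = e^(15x).
(μ y)' = 14e^(15x) ⇒ μ y = (14/15)e^(15x) + C.
Divide by μ: y = 14/15 + Ce^(-15x).


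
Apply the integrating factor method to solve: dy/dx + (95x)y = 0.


P(x) = 95x ⇒ μ = e^((95/2)x²).
Q(x) = 0 so μ y is constant: y = Ce^(-(95/2)x²).


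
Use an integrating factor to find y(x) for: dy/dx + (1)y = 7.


P(x) = 1, Q(x) = 7; integrating factor μ = e^(x).
(μ y)' = 7e^(x) ⇒ μ y = 7e^(x) + C.
Divide by μ: y = 7 + Ce^(-x).


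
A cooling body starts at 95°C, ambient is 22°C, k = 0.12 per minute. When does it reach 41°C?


From T(t) = T_a + (T₀ - T_a)e^(-kt), set T(t) = 41:
(41 - 22) / (95 - 22) = e^(-0.12t), so t = -ln(0.260)/0.12 ≈ 11.2 minutes.


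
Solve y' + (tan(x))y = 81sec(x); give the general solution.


P(x) = tan(x) ⇒ μ = e^(∫tan(x)dx) = sec(x).
(sec(x) y)' = 81sec²(x) ⇒ sec(x) y = 81tan(x) + C.
Multiply by cos(x): y = 81sin(x) + C·cos(x).


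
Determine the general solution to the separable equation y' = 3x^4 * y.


Separate variables: dy/y = 3x^4 dx.
Integrate: ln|y| = (3/5)x^5 + C₀.
Exponentiate: y = Ce^((3/5)x^5).


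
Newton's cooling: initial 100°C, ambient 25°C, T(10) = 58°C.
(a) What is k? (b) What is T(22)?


Newton's law: T(t) = T_a + (T₀ - T_a)e^(-kt).
(a) Use T(10) = 58: (58 - 25)/(100 - 25) = e^(-k·10), so k = -ln(0.440)/10 ≈ 0.0821.
(b) Apply k to t = 22: T(22) = 25 + (75)e^(-1.806) ≈ 37.3°C.


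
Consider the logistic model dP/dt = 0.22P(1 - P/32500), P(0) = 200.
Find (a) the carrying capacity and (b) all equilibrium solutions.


Logistic ODE dP/dt = 0.22P(1 - P/32500) has equilibria where dP/dt = 0, i.e. P = 0 or P = 32500.
The coefficient (1 - P/K) = 0 when P = K, identifying K = 32500 as the carrying capacity.
(a) K = 32500; (b) equilibria P = 0 and P = 32500.


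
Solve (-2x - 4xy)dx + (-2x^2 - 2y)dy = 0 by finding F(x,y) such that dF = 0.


Check exactness: ∂M/∂y = -4x and ∂N/∂x = -4x; equal, so the equation is exact.
Integrate M with respect to x (treating y as constant): ∫M dx = -x^2 - 2x^2y + h(y).
Differentiate w.r.t. y and set equal to N: the x-dependent terms already match, leaving h'(y) = -2y. Integrate: h(y) = -y^2.
So F(x,y) = -x^2 - 2x^2y - y^2.
General solution: -x^2 - 2x^2y - y^2 = C.


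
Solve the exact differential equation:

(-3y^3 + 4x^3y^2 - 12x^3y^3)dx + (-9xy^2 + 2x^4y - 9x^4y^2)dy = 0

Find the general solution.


Check exactness: ∂M/∂y = -9y^2 + 8x^3y - 36x^3y^2 and ∂N/∂x = -9y^2 + 8x^3y - 36x^3y^2; equal, so the equation is exact.
Integrate M with respect to x (treating y as constant): ∫M dx = -3xy^3 + x^4y^2 - 3x^4y^3 + h(y).
Differentiate w.r.t. y and set equal to N: all terms match, so h'(y) = 0 and h is a constant absorbed into C.
General solution: -3xy^3 + x^4y^2 - 3x^4y^3 = C.


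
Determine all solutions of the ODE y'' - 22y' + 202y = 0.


Characteristic equation: r² - 22r + 202 = 0.
Discriminant is negative; roots r = 11 ± 9i (complex conjugate pair).
General solution uses e^(α x)(C₁ cos(β x) + C₂ sin(β x)): y = e^(11x)(C₁cos(9x) + C₂sin(9x)).


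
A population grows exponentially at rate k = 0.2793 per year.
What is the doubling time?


Exponential growth: P(t) = P₀ e^(0.2793t). Set P(t)/P₀ = 2: e^(0.2793t) = 2.
Solve: t = ln(2)/0.2793 ≈ 2.48 years.


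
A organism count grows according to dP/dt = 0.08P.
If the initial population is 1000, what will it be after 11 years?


The ODE dP/dt = 0.08P has solution P(t) = P(0)e^(0.08t).
Substitute P(0) = 1000 and t = 11: P(11) = 1000 e^(0.88) ≈ 2411.


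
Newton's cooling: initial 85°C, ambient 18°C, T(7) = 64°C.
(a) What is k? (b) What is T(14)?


Newton's law: T(t) = T_a + (T₀ - T_a)e^(-kt).
(a) Use T(7) = 64: (64 - 18)/(85 - 18) = e^(-k·7), so k = -ln(0.687)/7 ≈ 0.0537.
(b) Apply k to t = 14: T(14) = 18 + (67)e^(-0.752) ≈ 49.6°C.


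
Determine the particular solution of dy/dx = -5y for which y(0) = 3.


General solution of y' = -5y is y = Ce^(-5x).
Apply y(0) = 3: C = 3.
Particular solution: y = 3e^(-5x).


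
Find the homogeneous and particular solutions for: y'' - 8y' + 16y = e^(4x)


Characteristic polynomial (r - 4)² = 0; repeated root r = 4.
y_h = (C₁ + C₂x)e^(4x). Forcing matches the repeated root (resonance), so try y_p = Ax² e^(4x).
Substitute and solve for A: 2A = 1, so A = 1/2.
General solution: y = (C₁ + C₂x + (1/2)x²)e^(4x).


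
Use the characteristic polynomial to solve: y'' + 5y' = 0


Characteristic equation: r² + 5r = 0.
Factor: (r - 0)(r + 5) = 0 ⇒ r = 0, -5 (distinct real).
General solution: y = C₁ + C₂e^(-5x).


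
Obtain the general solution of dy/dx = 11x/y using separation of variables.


Separate variables: y dy = 11x dx.
Integrate both sides: y²/2 = (11/2)x^2 + C₀.
Multiply by 2: y² = 11x^2 + C.


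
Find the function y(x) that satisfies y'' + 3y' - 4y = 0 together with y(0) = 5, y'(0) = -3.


Characteristic roots of r² + 3r - 4 = 0 are 1, -4.
General solution y = c₁ e^(x) + c₂ e^(-4x).
Apply y(0) = 5: c₁ + c₂ = 5. Apply y'(0) = -3: 1 c₁ - 4 c₂ = -3.
Solve: c₁ = 17/5, c₂ = 8/5.
Particular solution: y = (17/5)e^(x) + (8/5)e^(-4x).


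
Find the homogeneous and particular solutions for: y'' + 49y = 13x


Homogeneous: r² + 49 = 0 ⇒ r = ±7i, y_h = C₁cos(7x) + C₂sin(7x).
Polynomial forcing; try y_p = Ax + B. Then y_p'' + 49 y_p = 49(Ax + B) = 13x, so B = 0 and A = 13/49.
General solution: y = C₁cos(7x) + C₂sin(7x) + (13/49)x.


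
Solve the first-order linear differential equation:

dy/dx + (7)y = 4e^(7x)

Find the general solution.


P(x) = 7 ⇒ μ = e^(7x).
(μ y)' = 4e^(14x) ⇒ μ y = (4/14)e^(14x) + C.
Divide by μ: y = (2/7)e^(7x) + Ce^(-7x).


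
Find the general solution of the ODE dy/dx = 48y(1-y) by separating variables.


Separate: dy/[y(1-y)] = 48 dx.
Partial fractions: 1/[y(1-y)] = 1/y + 1/(1-y).
Integrate: ln|y/(1-y)| = 48x + C₀.
Solve for y: y = 1/(1 + Ce^(-48x)).


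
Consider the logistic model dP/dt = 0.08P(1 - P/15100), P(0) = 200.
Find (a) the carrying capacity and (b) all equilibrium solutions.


Logistic ODE dP/dt = 0.08P(1 - P/15100) has equilibria where dP/dt = 0, i.e. P = 0 or P = 15100.
The coefficient (1 - P/K) = 0 when P = K, identifying K = 15100 as the carrying capacity.
(a) K = 15100; (b) equilibria P = 0 and P = 15100.


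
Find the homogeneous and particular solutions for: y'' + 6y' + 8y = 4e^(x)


Characteristic roots of r² + 6r + 8 = 0 are -2, -4.
y_h = C₁e^(-2x) + C₂e^(-4x).
Forcing exponent 1 is not a characteristic root; try y_p = Ae^(x).
Substitute: A·(1 + (6)·1 + (8)) = A·15 = 4, so A = 4/15.
General solution: y = C₁e^(-2x) + C₂e^(-4x) + (4/15)e^(x).


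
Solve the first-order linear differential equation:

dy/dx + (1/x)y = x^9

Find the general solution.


P(x) = 1/x ⇒ μ = x^1.
(x^1 y)' = x^1·x^9 = x^10.
Integrate: x^1 y = x^11/(11) + C.
Solve for y: y = (1/11)x^10 + C/x^1.


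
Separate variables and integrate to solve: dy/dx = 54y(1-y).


Separate: dy/[y(1-y)] = 54 dx.
Partial fractions: 1/[y(1-y)] = 1/y + 1/(1-y).
Integrate: ln|y/(1-y)| = 54x + C₀.
Solve for y: y = 1/(1 + Ce^(-54x)).


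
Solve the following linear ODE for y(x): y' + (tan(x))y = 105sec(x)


P(x) = tan(x) ⇒ μ = e^(∫tan(x)dx) = sec(x).
(sec(x) y)' = 105sec²(x) ⇒ sec(x) y = 105tan(x) + C.
Multiply by cos(x): y = 105sin(x) + C·cos(x).


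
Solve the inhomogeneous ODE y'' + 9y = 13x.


Homogeneous: r² + 9 = 0 ⇒ r = ±3i, y_h = C₁cos(3x) + C₂sin(3x).
Polynomial forcing; try y_p = Ax + B. Then y_p'' + 9 y_p = 9(Ax + B) = 13x, so B = 0 and A = 13/9.
General solution: y = C₁cos(3x) + C₂sin(3x) + (13/9)x.


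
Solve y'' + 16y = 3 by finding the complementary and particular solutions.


Homogeneous part: r² + 16 = 0 ⇒ r = ±4i, so y_h = C₁cos(4x) + C₂sin(4x).
Try constant y_p = A; plug in: 16A = 3 ⇒ A = 3/16.
General solution: y = C₁cos(4x) + C₂sin(4x) + 3/16.


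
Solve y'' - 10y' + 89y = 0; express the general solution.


Characteristic equation: r² - 10r + 89 = 0.
Discriminant is negative; roots r = 5 ± 8i (complex conjugate pair).
General solution uses e^(α x)(C₁ cos(β x) + C₂ sin(β x)): y = e^(5x)(C₁cos(8x) + C₂sin(8x)).


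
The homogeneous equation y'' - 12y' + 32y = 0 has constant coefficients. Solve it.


Characteristic equation: r² - 12r + 32 = 0.
Factor: (r - 8)(r - 4) = 0 ⇒ r = 8, 4 (distinct real).
General solution: y = C₁e^(8x) + C₂e^(4x).


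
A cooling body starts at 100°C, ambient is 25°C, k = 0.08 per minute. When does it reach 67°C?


From T(t) = T_a + (T₀ - T_a)e^(-kt), set T(t) = 67:
(67 - 25) / (100 - 25) = e^(-0.08t), so t = -ln(0.560)/0.08 ≈ 7.2 minutes.


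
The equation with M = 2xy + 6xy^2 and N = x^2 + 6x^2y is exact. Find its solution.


Check exactness: ∂M/∂y = 2x + 12xy and ∂N/∂x = 2x + 12xy; equal, so the equation is exact.
Integrate M with respect to x (treating y as constant): ∫M dx = x^2y + 3x^2y^2 + h(y).
Differentiate w.r.t. y and set equal to N: all terms match, so h'(y) = 0 and h is a constant absorbed into C.
General solution: x^2y + 3x^2y^2 = C.


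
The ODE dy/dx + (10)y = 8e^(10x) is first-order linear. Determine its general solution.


P(x) = 10 ⇒ μ = e^(10x).
(μ y)' = 8e^(20x) ⇒ μ y = (8/20)e^(20x) + C.
Divide by μ: y = (2/5)e^(10x) + Ce^(-10x).


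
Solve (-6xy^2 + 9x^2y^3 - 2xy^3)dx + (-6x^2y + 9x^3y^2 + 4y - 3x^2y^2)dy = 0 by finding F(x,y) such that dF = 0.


Check exactness: ∂M/∂y = -12xy + 27x^2y^2 - 6xy^2 and ∂N/∂x = -12xy + 27x^2y^2 - 6xy^2; equal, so the equation is exact.
Integrate M with respect to x (treating y as constant): ∫M dx = -3x^2y^2 + 3x^3y^3 - x^2y^3 + h(y).
Differentiate w.r.t. y and set equal to N: the x-dependent terms already match, leaving h'(y) = 4y. Integrate: h(y) = 2y^2.
So F(x,y) = -3x^2y^2 + 3x^3y^3 + 2y^2 - x^2y^3.
General solution: -3x^2y^2 + 3x^3y^3 + 2y^2 - x^2y^3 = C.


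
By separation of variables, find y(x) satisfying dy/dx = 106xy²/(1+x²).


Separate: dy/y² = 106x/(1+x²) dx.
Integrate LHS: ∫ dy/y² = -1/y.
Integrate RHS via u = 1+x²: 53ln(1+x²) + C.
Result: -1/y = 53ln(1+x²) + C.


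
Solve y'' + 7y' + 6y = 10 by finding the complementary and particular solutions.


Characteristic roots of r² + 7r + 6 = 0 are -1, -6.
y_h = C₁e^(-x) + C₂e^(-6x).
Constant forcing; try y_p = A. Then 6A = 10 ⇒ A = 5/3.
General solution: y = C₁e^(-x) + C₂e^(-6x) + 5/3.


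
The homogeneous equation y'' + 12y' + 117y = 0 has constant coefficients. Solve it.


Characteristic equation: r² + 12r + 117 = 0.
Discriminant is negative; roots r = -6 ± 9i (complex conjugate pair).
General solution uses e^(α x)(C₁ cos(β x) + C₂ sin(β x)): y = e^(-6x)(C₁cos(9x) + C₂sin(9x)).


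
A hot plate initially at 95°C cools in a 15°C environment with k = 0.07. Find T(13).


Newton's law: dT/dt = -k(T - T_a) has solution T(t) = T_a + (T₀ - T_a)e^(-kt).
Plug in T_a = 15, T₀ = 95, k = 0.07, t = 13: T(13) = 15 + (80)e^(-0.91) ≈ 47.2°C.


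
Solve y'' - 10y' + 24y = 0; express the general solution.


Characteristic equation: r² - 10r + 24 = 0.
Factor: (r - 6)(r - 4) = 0 ⇒ r = 6, 4 (distinct real).
General solution: y = C₁e^(6x) + C₂e^(4x).


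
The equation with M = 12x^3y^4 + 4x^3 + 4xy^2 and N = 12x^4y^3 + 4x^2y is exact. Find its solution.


Check exactness: ∂M/∂y = 48x^3y^3 + 8xy and ∂N/∂x = 48x^3y^3 + 8xy; equal, so the equation is exact.
Integrate M with respect to x (treating y as constant): ∫M dx = 3x^4y^4 + x^4 + 2x^2y^2 + h(y).
Differentiate w.r.t. y and set equal to N: all terms match, so h'(y) = 0 and h is a constant absorbed into C.
General solution: 3x^4y^4 + x^4 + 2x^2y^2 = C.


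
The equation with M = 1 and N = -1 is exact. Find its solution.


Check exactness: ∂M/∂y = 0 and ∂N/∂x = 0; equal, so the equation is exact.
Integrate M with respect to x (treating y as constant): ∫M dx = x + h(y).
Differentiate w.r.t. y and set equal to N: the x-dependent terms already match, leaving h'(y) = -1. Integrate: h(y) = -y.
So F(x,y) = -y + x.
General solution: -y + x = C.


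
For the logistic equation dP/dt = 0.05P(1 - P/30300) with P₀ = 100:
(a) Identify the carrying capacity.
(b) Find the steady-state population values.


Logistic ODE dP/dt = 0.05P(1 - P/30300) has equilibria where dP/dt = 0, i.e. P = 0 or P = 30300.
The coefficient (1 - P/K) = 0 when P = K, identifying K = 30300 as the carrying capacity.
(a) K = 30300; (b) equilibria P = 0 and P = 30300.


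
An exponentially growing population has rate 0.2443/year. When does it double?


Exponential growth: P(t) = P₀ e^(0.2443t). Set P(t)/P₀ = 2: e^(0.2443t) = 2.
Solve: t = ln(2)/0.2443 ≈ 2.84 years.


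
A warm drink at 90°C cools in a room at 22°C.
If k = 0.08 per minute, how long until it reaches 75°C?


From T(t) = T_a + (T₀ - T_a)e^(-kt), set T(t) = 75:
(75 - 22) / (90 - 22) = e^(-0.08t), so t = -ln(0.779)/0.08 ≈ 3.1 minutes.


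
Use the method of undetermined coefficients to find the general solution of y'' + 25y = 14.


Homogeneous part: r² + 25 = 0 ⇒ r = ±5i, so y_h = C₁cos(5x) + C₂sin(5x).
Try constant y_p = A; plug in: 25A = 14 ⇒ A = 14/25.
General solution: y = C₁cos(5x) + C₂sin(5x) + 14/25.


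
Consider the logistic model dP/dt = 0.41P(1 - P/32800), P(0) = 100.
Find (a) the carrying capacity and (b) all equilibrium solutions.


Logistic ODE dP/dt = 0.41P(1 - P/32800) has equilibria where dP/dt = 0, i.e. P = 0 or P = 32800.
The coefficient (1 - P/K) = 0 when P = K, identifying K = 32800 as the carrying capacity.
(a) K = 32800; (b) equilibria P = 0 and P = 32800.


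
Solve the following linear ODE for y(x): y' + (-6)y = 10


P(x) = -6 ⇒ μ = e^(-6x).
(μ y)' = 10e^(-6x) ⇒ μ y = -(5/3)e^(-6x) + C.
Divide by μ: y = -5/3 + Ce^(6x).


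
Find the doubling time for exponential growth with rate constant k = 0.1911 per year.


Exponential growth: P(t) = P₀ e^(0.1911t). Set P(t)/P₀ = 2: e^(0.1911t) = 2.
Solve: t = ln(2)/0.1911 ≈ 3.63 years.


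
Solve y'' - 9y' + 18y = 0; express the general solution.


Characteristic equation: r² - 9r + 18 = 0.
Factor: (r - 6)(r - 3) = 0 ⇒ r = 6, 3 (distinct real).
General solution: y = C₁e^(6x) + C₂e^(3x).


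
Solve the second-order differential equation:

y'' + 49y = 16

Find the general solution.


Homogeneous part: r² + 49 = 0 ⇒ r = ±7i, so y_h = C₁cos(7x) + C₂sin(7x).
Try constant y_p = A; plug in: 49A = 16 ⇒ A = 16/49.
General solution: y = C₁cos(7x) + C₂sin(7x) + 16/49.


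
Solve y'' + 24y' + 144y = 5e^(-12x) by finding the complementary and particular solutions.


Characteristic polynomial (r + 12)² = 0; repeated root r = -12.
y_h = (C₁ + C₂x)e^(-12x). Forcing matches the repeated root (resonance), so try y_p = Ax² e^(-12x).
Substitute and solve for A: 2A = 5, so A = 5/2.
General solution: y = (C₁ + C₂x + (5/2)x²)e^(-12x).


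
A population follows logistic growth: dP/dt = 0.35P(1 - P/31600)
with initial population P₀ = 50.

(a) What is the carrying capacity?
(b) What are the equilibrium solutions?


Logistic ODE dP/dt = 0.35P(1 - P/31600) has equilibria where dP/dt = 0, i.e. P = 0 or P = 31600.
The coefficient (1 - P/K) = 0 when P = K, identifying K = 31600 as the carrying capacity.
(a) K = 31600; (b) equilibria P = 0 and P = 31600.


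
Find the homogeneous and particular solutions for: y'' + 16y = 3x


Homogeneous: r² + 16 = 0 ⇒ r = ±4i, y_h = C₁cos(4x) + C₂sin(4x).
Polynomial forcing; try y_p = Ax + B. Then y_p'' + 16 y_p = 16(Ax + B) = 3x, so B = 0 and A = 3/16.
General solution: y = C₁cos(4x) + C₂sin(4x) + (3/16)x.


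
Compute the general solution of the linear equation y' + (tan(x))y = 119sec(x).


P(x) = tan(x) ⇒ μ = e^(∫tan(x)dx) = sec(x).
(sec(x) y)' = 119sec²(x) ⇒ sec(x) y = 119tan(x) + C.
Multiply by cos(x): y = 119sin(x) + C·cos(x).


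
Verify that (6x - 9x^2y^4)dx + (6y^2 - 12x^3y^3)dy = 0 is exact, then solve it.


Check exactness: ∂M/∂y = -36x^2y^3 and ∂N/∂x = -36x^2y^3; equal, so the equation is exact.
Integrate M with respect to x (treating y as constant): ∫M dx = 3x^2 - 3x^3y^4 + h(y).
Differentiate w.r.t. y and set equal to N: the x-dependent terms already match, leaving h'(y) = 6y^2. Integrate: h(y) = 2y^3.
So F(x,y) = 3x^2 + 2y^3 - 3x^3y^4.
General solution: 3x^2 + 2y^3 - 3x^3y^4 = C.


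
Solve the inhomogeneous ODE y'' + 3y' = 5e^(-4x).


Characteristic roots of r² + 3r = 0 are 0, -3.
y_h = C₁ + C₂e^(-3x).
Forcing exponent -4 is not a characteristic root; try y_p = Ae^(-4x).
Substitute: A·(16 + (3)·-4 + (0)) = A·4 = 5, so A = 5/4.
General solution: y = C₁ + C₂e^(-3x) + (5/4)e^(-4x).


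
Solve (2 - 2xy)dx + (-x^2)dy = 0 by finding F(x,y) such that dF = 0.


Check exactness: ∂M/∂y = -2x and ∂N/∂x = -2x; equal, so the equation is exact.
Integrate M with respect to x (treating y as constant): ∫M dx = 2x - x^2y + h(y).
Differentiate w.r.t. y and set equal to N: all terms match, so h'(y) = 0 and h is a constant absorbed into C.
General solution: 2x - x^2y = C.


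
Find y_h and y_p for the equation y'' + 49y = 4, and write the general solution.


Homogeneous part: r² + 49 = 0 ⇒ r = ±7i, so y_h = C₁cos(7x) + C₂sin(7x).
Try constant y_p = A; plug in: 49A = 4 ⇒ A = 4/49.
General solution: y = C₁cos(7x) + C₂sin(7x) + 4/49.


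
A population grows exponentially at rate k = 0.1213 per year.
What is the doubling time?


Exponential growth: P(t) = P₀ e^(0.1213t). Set P(t)/P₀ = 2: e^(0.1213t) = 2.
Solve: t = ln(2)/0.1213 ≈ 5.71 years.


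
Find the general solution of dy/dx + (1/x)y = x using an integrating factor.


P(x) = 1/x ⇒ μ = x^1.
(x^1 y)' = x^1·x^1 = x^2.
Integrate: x^1 y = x^3/(3) + C.
Solve for y: y = (1/3)x^2 + C/x^1.


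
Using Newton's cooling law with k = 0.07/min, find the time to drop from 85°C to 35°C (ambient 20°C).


From T(t) = T_a + (T₀ - T_a)e^(-kt), set T(t) = 35:
(35 - 20) / (85 - 20) = e^(-0.07t), so t = -ln(0.231)/0.07 ≈ 20.9 minutes.


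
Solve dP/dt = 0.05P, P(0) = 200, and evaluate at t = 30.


The ODE dP/dt = 0.05P has solution P(t) = P(0)e^(0.05t).
Substitute P(0) = 200 and t = 30: P(30) = 200 e^(1.50) ≈ 896.


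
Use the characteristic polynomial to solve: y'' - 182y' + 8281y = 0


Characteristic equation: r² - 182r + 8281 = 0, i.e. (r - 91)² = 0.
Repeated root r = 91; include an x factor for the second linearly independent solution.
General solution: y = (C₁ + C₂x)e^(91x).


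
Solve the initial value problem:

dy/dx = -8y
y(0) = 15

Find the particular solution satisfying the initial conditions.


General solution of y' = -8y is y = Ce^(-8x).
Apply y(0) = 15: C = 15.
Particular solution: y = 15e^(-8x).


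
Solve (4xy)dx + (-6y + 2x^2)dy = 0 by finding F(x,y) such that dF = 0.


Check exactness: ∂M/∂y = 4x and ∂N/∂x = 4x; equal, so the equation is exact.
Integrate M with respect to x (treating y as constant): ∫M dx = 2x^2y + h(y).
Differentiate w.r.t. y and set equal to N: the x-dependent terms already match, leaving h'(y) = -6y. Integrate: h(y) = -3y^2.
So F(x,y) = -3y^2 + 2x^2y.
General solution: -3y^2 + 2x^2y = C.


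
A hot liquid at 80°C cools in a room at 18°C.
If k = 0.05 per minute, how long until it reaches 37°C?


From T(t) = T_a + (T₀ - T_a)e^(-kt), set T(t) = 37:
(37 - 18) / (80 - 18) = e^(-0.05t), so t = -ln(0.306)/0.05 ≈ 23.7 minutes.


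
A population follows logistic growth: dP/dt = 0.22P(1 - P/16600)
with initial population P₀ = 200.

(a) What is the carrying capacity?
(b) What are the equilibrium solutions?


Logistic ODE dP/dt = 0.22P(1 - P/16600) has equilibria where dP/dt = 0, i.e. P = 0 or P = 16600.
The coefficient (1 - P/K) = 0 when P = K, identifying K = 16600 as the carrying capacity.
(a) K = 16600; (b) equilibria P = 0 and P = 16600.


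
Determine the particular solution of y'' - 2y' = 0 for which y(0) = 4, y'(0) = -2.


Characteristic roots of r² - 2r = 0 are 2, 0.
General solution y = c₁ e^(2x) + c₂.
Apply y(0) = 4: c₁ + c₂ = 4. Apply y'(0) = -2: 2 c₁ + 0 c₂ = -2.
Solve: c₁ = -1, c₂ = 5.
Particular solution: y = -e^(2x) + 5.


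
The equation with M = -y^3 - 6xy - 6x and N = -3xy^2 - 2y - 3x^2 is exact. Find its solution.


Check exactness: ∂M/∂y = -3y^2 - 6x and ∂N/∂x = -3y^2 - 6x; equal, so the equation is exact.
Integrate M with respect to x (treating y as constant): ∫M dx = -xy^3 - 3x^2y - 3x^2 + h(y).
Differentiate w.r.t. y and set equal to N: the x-dependent terms already match, leaving h'(y) = -2y. Integrate: h(y) = -y^2.
So F(x,y) = -xy^3 - y^2 - 3x^2y - 3x^2.
General solution: -xy^3 - y^2 - 3x^2y - 3x^2 = C.


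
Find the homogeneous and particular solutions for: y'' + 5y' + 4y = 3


Characteristic roots of r² + 5r + 4 = 0 are -1, -4.
y_h = C₁e^(-x) + C₂e^(-4x).
Constant forcing; try y_p = A. Then 4A = 3 ⇒ A = 3/4.
General solution: y = C₁e^(-x) + C₂e^(-4x) + 3/4.


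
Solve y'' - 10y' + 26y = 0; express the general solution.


Characteristic equation: r² - 10r + 26 = 0.
Discriminant is negative; roots r = 5 ± 1i (complex conjugate pair).
General solution uses e^(α x)(C₁ cos(β x) + C₂ sin(β x)): y = e^(5x)(C₁cos(x) + C₂sin(x)).


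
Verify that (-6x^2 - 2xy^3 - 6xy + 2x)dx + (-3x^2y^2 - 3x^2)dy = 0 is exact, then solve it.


Check exactness: ∂M/∂y = -6xy^2 - 6x and ∂N/∂x = -6xy^2 - 6x; equal, so the equation is exact.
Integrate M with respect to x (treating y as constant): ∫M dx = -2x^3 - x^2y^3 - 3x^2y + x^2 + h(y).
Differentiate w.r.t. y and set equal to N: all terms match, so h'(y) = 0 and h is a constant absorbed into C.
General solution: -2x^3 - x^2y^3 - 3x^2y + x^2 = C.


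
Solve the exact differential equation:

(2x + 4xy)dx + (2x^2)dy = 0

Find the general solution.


Check exactness: ∂M/∂y = 4x and ∂N/∂x = 4x; equal, so the equation is exact.
Integrate M with respect to x (treating y as constant): ∫M dx = x^2 + 2x^2y + h(y).
Differentiate w.r.t. y and set equal to N: all terms match, so h'(y) = 0 and h is a constant absorbed into C.
General solution: x^2 + 2x^2y = C.
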